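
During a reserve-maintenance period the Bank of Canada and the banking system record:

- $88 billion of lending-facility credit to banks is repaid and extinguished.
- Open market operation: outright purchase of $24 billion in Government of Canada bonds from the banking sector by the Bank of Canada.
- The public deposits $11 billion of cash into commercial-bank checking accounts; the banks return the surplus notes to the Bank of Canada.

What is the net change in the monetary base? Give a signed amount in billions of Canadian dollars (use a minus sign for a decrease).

Bank of Canada balance sheet:
  Assets:      Securities +$24B, Loans to banks −$88B
  Liabilities: Bank reserves −$53B, Currency in circulation −$11B
Monetary base = currency + reserves: −$11B + (−$53B) = -$64 billion.

-$64 billion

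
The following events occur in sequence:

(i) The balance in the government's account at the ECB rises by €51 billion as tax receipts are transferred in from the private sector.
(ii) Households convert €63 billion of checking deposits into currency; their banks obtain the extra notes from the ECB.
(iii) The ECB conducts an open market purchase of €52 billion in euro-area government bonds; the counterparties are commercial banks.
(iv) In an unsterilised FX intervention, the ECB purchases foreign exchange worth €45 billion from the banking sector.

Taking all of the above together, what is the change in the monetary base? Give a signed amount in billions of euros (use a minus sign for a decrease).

+€46 billion

ECB balance sheet:
  Assets:      Securities +€52B, Foreign assets +€45B
  Liabilities: Bank reserves −€17B, Currency in circulation +€63B, Government deposits +€51B
Monetary base = currency + reserves: +€63B + (−€17B) = +€46 billion.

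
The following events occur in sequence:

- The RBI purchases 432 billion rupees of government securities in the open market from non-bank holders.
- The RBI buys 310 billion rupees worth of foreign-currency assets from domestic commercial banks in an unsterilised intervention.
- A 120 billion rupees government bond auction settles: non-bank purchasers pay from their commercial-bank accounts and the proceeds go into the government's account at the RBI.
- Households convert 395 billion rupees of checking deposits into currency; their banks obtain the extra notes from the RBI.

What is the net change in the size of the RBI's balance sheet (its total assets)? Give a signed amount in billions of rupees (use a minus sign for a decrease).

+742 billion

RBI balance sheet:
  Assets:      Securities +432B, Foreign assets +310B
  Liabilities: Bank reserves +227B, Currency in circulation +395B, Government deposits +120B
Commercial banking system:
  Assets:      Reserves at CB +227B, Foreign assets −310B
  Liabilities: Checkable deposits −83B
Change in total RBI assets = +742 billion.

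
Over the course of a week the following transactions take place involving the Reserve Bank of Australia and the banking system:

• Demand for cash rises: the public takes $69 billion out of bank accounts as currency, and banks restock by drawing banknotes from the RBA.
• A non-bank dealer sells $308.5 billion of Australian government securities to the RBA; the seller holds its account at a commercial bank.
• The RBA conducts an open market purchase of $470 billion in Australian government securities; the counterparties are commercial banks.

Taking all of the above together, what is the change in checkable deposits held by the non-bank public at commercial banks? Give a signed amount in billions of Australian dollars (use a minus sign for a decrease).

+$239.5 billion

RBA balance sheet:
  Assets:      Securities +$778.5B
  Liabilities: Bank reserves +$709.5B, Currency in circulation +$69B
Commercial banking system:
  Assets:      Reserves at CB +$709.5B, Securities −$470B
  Liabilities: Checkable deposits +$239.5B
So the change in checkable deposits held by the non-bank public at commercial banks is +$239.5 billion.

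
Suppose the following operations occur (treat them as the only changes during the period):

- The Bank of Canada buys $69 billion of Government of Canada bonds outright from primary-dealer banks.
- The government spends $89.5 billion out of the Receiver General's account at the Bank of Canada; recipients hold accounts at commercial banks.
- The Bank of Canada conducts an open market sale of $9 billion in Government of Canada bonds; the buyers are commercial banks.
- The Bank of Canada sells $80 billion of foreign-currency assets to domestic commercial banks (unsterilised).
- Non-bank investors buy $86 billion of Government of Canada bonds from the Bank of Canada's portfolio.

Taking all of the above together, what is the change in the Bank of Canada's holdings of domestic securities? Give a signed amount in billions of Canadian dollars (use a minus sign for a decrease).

Bank of Canada balance sheet:
  Assets:      Securities −$26B, Foreign assets −$80B
  Liabilities: Bank reserves −$16.5B, Government deposits −$89.5B
So the change in the Bank of Canada's holdings of domestic securities is -$26 billion.

-$26 billion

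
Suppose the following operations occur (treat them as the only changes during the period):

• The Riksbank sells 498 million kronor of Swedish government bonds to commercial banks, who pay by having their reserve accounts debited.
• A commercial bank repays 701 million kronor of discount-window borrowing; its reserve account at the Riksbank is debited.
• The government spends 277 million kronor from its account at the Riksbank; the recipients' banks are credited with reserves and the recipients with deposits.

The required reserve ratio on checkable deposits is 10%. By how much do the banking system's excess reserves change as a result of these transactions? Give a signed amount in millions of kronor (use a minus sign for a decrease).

OMO sale (to banks) 498 million kronor: reserves −498M, deposits 0.
Discount-window repayment 701 million kronor: reserves −701M, deposits 0.
Government spending 277 million kronor: reserves +277M, deposits +277M.
Totals: Δreserves = −922M, Δdeposits = +277M.
Δrequired reserves = 10% × +277M = +27.7M.
Δexcess reserves = Δreserves − Δrequired = −922M − (+27.7M) = -949.7 million.

-949.7 million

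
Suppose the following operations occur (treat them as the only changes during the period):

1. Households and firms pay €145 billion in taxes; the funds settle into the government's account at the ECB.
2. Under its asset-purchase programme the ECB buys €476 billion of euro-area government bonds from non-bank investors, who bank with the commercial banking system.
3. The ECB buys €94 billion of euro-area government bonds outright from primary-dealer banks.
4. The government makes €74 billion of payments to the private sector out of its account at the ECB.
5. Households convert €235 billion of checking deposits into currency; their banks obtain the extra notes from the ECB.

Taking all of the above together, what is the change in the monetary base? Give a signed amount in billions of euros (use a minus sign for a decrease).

ECB balance sheet:
  Assets:      Securities +€570B
  Liabilities: Bank reserves +€264B, Currency in circulation +€235B, Government deposits +€71B
Monetary base = currency + reserves: +€235B + (+€264B) = +€499 billion.

+€499 billion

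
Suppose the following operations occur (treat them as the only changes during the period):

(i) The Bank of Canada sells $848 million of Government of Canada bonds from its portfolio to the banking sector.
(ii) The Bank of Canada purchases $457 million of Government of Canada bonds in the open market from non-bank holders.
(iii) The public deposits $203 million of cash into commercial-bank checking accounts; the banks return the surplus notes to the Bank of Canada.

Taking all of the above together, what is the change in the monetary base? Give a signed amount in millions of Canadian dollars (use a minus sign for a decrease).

-$391 million

OMO sale (to banks) $848 million: Bank of Canada balance sheet contracts → −$848M.
Asset purchase (from non-banks) $457 million: Bank of Canada balance sheet expands → +$457M.
Currency deposit $203 million: just a shift between currency and reserves — both are base money → 0.
Net: −848 + 457 + 0 = -$391 million.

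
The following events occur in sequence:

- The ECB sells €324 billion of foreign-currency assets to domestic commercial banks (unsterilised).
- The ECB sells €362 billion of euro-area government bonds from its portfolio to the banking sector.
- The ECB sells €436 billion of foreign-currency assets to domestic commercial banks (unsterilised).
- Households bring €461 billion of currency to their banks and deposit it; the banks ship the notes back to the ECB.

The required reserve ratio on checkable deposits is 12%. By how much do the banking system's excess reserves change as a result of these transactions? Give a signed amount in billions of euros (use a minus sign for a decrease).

FX sale €324 billion: reserves −€324B, deposits 0.
OMO sale (to banks) €362 billion: reserves −€362B, deposits 0.
FX sale €436 billion: reserves −€436B, deposits 0.
Currency deposit €461 billion: reserves +€461B, deposits +€461B.
Totals: Δreserves = −€661B, Δdeposits = +€461B.
Δrequired reserves = 12% × +€461B = +€55.32B.
Δexcess reserves = Δreserves − Δrequired = −€661B − (+€55.32B) = -€716.32 billion.

-€716.32 billion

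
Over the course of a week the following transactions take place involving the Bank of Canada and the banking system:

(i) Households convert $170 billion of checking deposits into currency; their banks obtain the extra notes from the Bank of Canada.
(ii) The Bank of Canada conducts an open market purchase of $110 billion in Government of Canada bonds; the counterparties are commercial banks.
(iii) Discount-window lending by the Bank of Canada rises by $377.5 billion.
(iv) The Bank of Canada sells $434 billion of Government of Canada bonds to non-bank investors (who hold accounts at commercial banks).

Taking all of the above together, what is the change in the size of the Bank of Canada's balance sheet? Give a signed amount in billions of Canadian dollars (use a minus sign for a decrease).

+$53.5 billion

Currency withdrawal $170 billion: only the composition of liabilities changes → 0.
OMO purchase (from banks) $110 billion: a Bank of Canada asset is acquired → +$110B.
Discount-window loan $377.5 billion: a Bank of Canada asset is acquired → +$377.5B.
Asset sale (to non-banks) $434 billion: a Bank of Canada asset is shed → −$434B.
Net: 0 + 110 + 377.5 − 434 = +$53.5 billion.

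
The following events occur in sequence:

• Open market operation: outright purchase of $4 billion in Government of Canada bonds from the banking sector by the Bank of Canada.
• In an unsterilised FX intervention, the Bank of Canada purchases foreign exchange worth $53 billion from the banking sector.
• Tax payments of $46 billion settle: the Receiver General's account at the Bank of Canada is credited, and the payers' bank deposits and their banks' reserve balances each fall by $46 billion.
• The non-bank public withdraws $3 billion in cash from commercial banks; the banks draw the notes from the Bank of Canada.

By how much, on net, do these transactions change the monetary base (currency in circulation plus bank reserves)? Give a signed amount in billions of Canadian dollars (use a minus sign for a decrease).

OMO purchase (from banks) $4 billion: Bank of Canada balance sheet expands → +$4B.
FX purchase $53 billion: Bank of Canada balance sheet expands → +$53B.
Government account inflow $46 billion: reserves shift to a non-base liability → −$46B.
Currency withdrawal $3 billion: just a shift between currency and reserves — both are base money → 0.
Net: 4 + 53 − 46 + 0 = +$11 billion.

+$11 billion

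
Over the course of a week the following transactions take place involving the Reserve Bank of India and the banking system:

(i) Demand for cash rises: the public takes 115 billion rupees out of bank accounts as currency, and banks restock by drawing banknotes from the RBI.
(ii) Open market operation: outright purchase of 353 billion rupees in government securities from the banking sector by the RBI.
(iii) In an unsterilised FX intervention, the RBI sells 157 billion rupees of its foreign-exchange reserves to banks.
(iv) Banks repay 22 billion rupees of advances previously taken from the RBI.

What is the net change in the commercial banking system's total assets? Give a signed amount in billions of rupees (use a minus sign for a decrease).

-137 billion

RBI balance sheet:
  Assets:      Securities +353B, Loans to banks −22B, Foreign assets −157B
  Liabilities: Bank reserves +59B, Currency in circulation +115B
Commercial banking system:
  Assets:      Reserves at CB +59B, Securities −353B, Foreign assets +157B
  Liabilities: Checkable deposits −115B, Borrowings from CB −22B
Change in total bank assets = -137 billion.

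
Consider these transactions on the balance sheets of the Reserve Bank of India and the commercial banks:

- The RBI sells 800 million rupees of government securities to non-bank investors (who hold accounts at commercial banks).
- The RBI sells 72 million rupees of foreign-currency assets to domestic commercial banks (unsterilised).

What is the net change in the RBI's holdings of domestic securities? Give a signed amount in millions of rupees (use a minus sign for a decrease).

-800 million

Asset sale (to non-banks) 800 million rupees: securities removed from the RBI's portfolio → −800M.
FX sale 72 million rupees: the RBI's securities portfolio is untouched → 0.
Net: −800 + 0 = -800 million.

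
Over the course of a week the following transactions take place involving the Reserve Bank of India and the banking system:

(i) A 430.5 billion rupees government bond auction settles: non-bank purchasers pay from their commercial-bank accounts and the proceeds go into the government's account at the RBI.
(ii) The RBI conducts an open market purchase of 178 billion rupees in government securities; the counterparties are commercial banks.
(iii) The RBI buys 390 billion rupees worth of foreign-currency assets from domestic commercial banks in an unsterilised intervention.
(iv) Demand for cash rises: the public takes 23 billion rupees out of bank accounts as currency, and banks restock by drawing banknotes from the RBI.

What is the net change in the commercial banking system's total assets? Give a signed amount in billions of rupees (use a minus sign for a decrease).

-453.5 billion

Government account inflow 430.5 billion rupees: bank balance sheets shrink → −430.5B.
OMO purchase (from banks) 178 billion rupees: just an asset swap on bank balance sheets → 0.
FX purchase 390 billion rupees: just an asset swap on bank balance sheets → 0.
Currency withdrawal 23 billion rupees: bank balance sheets shrink → −23B.
Net: −430.5 + 0 + 0 − 23 = -453.5 billion.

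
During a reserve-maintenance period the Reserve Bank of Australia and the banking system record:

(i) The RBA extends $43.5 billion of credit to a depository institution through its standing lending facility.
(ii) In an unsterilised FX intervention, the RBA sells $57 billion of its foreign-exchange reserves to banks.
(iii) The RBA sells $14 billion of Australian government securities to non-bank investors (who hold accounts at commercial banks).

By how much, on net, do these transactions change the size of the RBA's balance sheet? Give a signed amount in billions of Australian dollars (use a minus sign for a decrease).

-$27.5 billion

Discount-window loan $43.5 billion: an RBA asset is acquired → +$43.5B.
FX sale $57 billion: an RBA asset is shed → −$57B.
Asset sale (to non-banks) $14 billion: an RBA asset is shed → −$14B.
Net: 43.5 − 57 − 14 = -$27.5 billion.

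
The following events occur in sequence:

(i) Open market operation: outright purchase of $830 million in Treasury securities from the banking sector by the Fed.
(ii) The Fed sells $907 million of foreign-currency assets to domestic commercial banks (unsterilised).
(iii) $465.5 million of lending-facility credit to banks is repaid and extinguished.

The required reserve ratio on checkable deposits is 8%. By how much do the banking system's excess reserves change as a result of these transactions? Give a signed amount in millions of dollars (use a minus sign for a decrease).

OMO purchase (from banks) $830 million: reserves +$830M, deposits 0.
FX sale $907 million: reserves −$907M, deposits 0.
Discount-window repayment $465.5 million: reserves −$465.5M, deposits 0.
Totals: Δreserves = −$542.5M, Δdeposits = 0.
Δrequired reserves = 8% × 0 = 0.
Δexcess reserves = Δreserves − Δrequired = −$542.5M − (0) = -$542.5 million.

-$542.5 million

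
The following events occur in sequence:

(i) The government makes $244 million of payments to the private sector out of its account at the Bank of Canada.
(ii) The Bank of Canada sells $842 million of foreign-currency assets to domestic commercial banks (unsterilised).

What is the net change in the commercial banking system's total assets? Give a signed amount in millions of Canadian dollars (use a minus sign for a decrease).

+$244 million

Bank of Canada balance sheet:
  Assets:      Foreign assets −$842M
  Liabilities: Bank reserves −$598M, Government deposits −$244M
Commercial banking system:
  Assets:      Reserves at CB −$598M, Foreign assets +$842M
  Liabilities: Checkable deposits +$244M
Change in total bank assets = +$244 million.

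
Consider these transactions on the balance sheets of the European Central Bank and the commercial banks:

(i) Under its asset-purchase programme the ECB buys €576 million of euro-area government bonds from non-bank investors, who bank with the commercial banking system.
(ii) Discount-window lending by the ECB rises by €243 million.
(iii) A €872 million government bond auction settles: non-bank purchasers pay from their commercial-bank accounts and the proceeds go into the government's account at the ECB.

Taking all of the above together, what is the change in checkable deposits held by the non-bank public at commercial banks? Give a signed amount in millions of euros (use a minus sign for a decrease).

-€296 million

ECB balance sheet:
  Assets:      Securities +€576M, Loans to banks +€243M
  Liabilities: Bank reserves −€53M, Government deposits +€872M
Commercial banking system:
  Assets:      Reserves at CB −€53M
  Liabilities: Checkable deposits −€296M, Borrowings from CB +€243M
So the change in checkable deposits held by the non-bank public at commercial banks is -€296 million.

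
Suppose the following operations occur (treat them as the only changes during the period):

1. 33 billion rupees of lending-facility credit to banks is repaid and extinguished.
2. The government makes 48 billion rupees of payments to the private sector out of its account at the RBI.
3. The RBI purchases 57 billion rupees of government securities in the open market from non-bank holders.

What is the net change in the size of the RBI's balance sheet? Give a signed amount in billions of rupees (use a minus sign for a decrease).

RBI balance sheet:
  Assets:      Securities +57B, Loans to banks −33B
  Liabilities: Bank reserves +72B, Government deposits −48B
Change in total RBI assets = +24 billion.

+24 billion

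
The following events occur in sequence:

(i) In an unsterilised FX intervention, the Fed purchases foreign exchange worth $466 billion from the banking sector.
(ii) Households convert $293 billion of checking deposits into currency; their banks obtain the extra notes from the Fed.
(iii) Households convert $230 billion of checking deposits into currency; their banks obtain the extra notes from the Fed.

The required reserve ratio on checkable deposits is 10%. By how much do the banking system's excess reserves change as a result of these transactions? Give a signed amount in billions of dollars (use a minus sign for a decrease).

FX purchase $466 billion: reserves +$466B, deposits 0.
Currency withdrawal $293 billion: reserves −$293B, deposits −$293B.
Currency withdrawal $230 billion: reserves −$230B, deposits −$230B.
Totals: Δreserves = −$57B, Δdeposits = −$523B.
Δrequired reserves = 10% × −$523B = −$52.3B.
Δexcess reserves = Δreserves − Δrequired = −$57B − (−$52.3B) = -$4.7 billion.

-$4.7 billion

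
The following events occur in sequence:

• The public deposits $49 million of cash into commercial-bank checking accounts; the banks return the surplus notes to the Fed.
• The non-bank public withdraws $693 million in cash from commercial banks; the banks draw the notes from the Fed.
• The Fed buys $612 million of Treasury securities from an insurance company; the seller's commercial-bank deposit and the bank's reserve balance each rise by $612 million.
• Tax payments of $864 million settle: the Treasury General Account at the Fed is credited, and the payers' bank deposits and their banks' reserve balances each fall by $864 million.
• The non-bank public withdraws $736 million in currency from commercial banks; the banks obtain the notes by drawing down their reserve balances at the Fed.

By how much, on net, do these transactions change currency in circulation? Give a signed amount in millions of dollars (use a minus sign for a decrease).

+$1380 million

Fed balance sheet:
  Assets:      Securities +$612M
  Liabilities: Bank reserves −$1632M, Currency in circulation +$1380M, Government deposits +$864M
Commercial banking system:
  Assets:      Reserves at CB −$1632M
  Liabilities: Checkable deposits −$1632M
So the change in currency in circulation is +$1380 million.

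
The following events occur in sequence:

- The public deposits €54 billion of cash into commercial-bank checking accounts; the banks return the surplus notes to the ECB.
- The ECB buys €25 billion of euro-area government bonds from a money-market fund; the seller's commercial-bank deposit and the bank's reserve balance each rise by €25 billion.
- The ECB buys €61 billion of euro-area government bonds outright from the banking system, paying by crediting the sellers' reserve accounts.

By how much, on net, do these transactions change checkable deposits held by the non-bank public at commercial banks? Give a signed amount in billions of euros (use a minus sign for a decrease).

ECB balance sheet:
  Assets:      Securities +€86B
  Liabilities: Bank reserves +€140B, Currency in circulation −€54B
Commercial banking system:
  Assets:      Reserves at CB +€140B, Securities −€61B
  Liabilities: Checkable deposits +€79B
So the change in checkable deposits held by the non-bank public at commercial banks is +€79 billion.

+€79 billion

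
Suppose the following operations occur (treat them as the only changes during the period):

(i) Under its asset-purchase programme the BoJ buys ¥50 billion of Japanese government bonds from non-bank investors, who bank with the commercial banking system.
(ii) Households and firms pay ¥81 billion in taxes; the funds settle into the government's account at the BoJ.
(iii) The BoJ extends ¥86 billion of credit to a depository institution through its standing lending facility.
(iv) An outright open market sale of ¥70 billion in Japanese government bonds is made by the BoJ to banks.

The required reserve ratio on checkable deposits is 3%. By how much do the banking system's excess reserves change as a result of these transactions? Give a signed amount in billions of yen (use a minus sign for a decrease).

-¥14.07 billion

Asset purchase (from non-banks) ¥50 billion: reserves +¥50B, deposits +¥50B.
Government account inflow ¥81 billion: reserves −¥81B, deposits −¥81B.
Discount-window loan ¥86 billion: reserves +¥86B, deposits 0.
OMO sale (to banks) ¥70 billion: reserves −¥70B, deposits 0.
Totals: Δreserves = −¥15B, Δdeposits = −¥31B.
Δrequired reserves = 3% × −¥31B = −¥0.93B.
Δexcess reserves = Δreserves − Δrequired = −¥15B − (−¥0.93B) = -¥14.07 billion.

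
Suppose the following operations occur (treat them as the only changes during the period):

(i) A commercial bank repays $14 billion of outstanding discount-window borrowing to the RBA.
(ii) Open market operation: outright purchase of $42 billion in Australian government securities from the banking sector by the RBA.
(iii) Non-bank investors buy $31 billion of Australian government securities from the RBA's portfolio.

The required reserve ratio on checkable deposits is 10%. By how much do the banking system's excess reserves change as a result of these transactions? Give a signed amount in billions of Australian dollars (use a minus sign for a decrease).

Discount-window repayment $14 billion: reserves −$14B, deposits 0.
OMO purchase (from banks) $42 billion: reserves +$42B, deposits 0.
Asset sale (to non-banks) $31 billion: reserves −$31B, deposits −$31B.
Totals: Δreserves = −$3B, Δdeposits = −$31B.
Δrequired reserves = 10% × −$31B = −$3.1B.
Δexcess reserves = Δreserves − Δrequired = −$3B − (−$3.1B) = +$0.1 billion.

+$0.1 billion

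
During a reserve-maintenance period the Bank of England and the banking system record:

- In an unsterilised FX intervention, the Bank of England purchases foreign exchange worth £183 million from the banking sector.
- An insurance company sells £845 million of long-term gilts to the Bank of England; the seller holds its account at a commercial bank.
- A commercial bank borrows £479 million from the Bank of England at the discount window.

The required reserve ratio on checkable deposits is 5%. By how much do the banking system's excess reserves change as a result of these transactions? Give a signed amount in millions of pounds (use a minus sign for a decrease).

FX purchase £183 million: reserves +£183M, deposits 0.
Asset purchase (from non-banks) £845 million: reserves +£845M, deposits +£845M.
Discount-window loan £479 million: reserves +£479M, deposits 0.
Totals: Δreserves = +£1507M, Δdeposits = +£845M.
Δrequired reserves = 5% × +£845M = +£42.25M.
Δexcess reserves = Δreserves − Δrequired = +£1507M − (+£42.25M) = +£1464.75 million.

+£1464.75 million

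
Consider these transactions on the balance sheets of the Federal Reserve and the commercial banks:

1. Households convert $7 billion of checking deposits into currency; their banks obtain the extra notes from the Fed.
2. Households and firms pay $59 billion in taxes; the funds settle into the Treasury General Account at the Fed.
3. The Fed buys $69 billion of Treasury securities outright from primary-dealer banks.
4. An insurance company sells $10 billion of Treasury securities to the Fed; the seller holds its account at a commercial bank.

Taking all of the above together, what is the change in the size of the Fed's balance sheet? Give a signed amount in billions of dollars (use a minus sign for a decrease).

Currency withdrawal $7 billion: only the composition of liabilities changes → 0.
Government account inflow $59 billion: only the composition of liabilities changes → 0.
OMO purchase (from banks) $69 billion: a Fed asset is acquired → +$69B.
Asset purchase (from non-banks) $10 billion: a Fed asset is acquired → +$10B.
Net: 0 + 0 + 69 + 10 = +$79 billion.

+$79 billion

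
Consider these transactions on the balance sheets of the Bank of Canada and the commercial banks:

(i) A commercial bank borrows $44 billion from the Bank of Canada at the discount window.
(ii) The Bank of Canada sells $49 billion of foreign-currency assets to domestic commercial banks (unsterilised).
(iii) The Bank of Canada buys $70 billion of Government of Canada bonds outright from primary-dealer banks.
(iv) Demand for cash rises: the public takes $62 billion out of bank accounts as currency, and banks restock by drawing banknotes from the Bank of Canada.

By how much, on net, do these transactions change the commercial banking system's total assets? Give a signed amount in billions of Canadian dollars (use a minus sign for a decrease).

-$18 billion

Bank of Canada balance sheet:
  Assets:      Securities +$70B, Loans to banks +$44B, Foreign assets −$49B
  Liabilities: Bank reserves +$3B, Currency in circulation +$62B
Commercial banking system:
  Assets:      Reserves at CB +$3B, Securities −$70B, Foreign assets +$49B
  Liabilities: Checkable deposits −$62B, Borrowings from CB +$44B
Change in total bank assets = -$18 billion.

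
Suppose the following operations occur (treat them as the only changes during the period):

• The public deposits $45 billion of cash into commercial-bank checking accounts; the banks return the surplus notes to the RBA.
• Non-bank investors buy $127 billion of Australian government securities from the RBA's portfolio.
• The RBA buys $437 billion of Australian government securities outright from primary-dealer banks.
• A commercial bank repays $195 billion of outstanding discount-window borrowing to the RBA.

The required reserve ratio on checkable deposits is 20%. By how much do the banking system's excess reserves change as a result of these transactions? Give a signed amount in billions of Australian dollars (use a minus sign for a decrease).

Currency deposit $45 billion: reserves +$45B, deposits +$45B.
Asset sale (to non-banks) $127 billion: reserves −$127B, deposits −$127B.
OMO purchase (from banks) $437 billion: reserves +$437B, deposits 0.
Discount-window repayment $195 billion: reserves −$195B, deposits 0.
Totals: Δreserves = +$160B, Δdeposits = −$82B.
Δrequired reserves = 20% × −$82B = −$16.4B.
Δexcess reserves = Δreserves − Δrequired = +$160B − (−$16.4B) = +$176.4 billion.

+$176.4 billion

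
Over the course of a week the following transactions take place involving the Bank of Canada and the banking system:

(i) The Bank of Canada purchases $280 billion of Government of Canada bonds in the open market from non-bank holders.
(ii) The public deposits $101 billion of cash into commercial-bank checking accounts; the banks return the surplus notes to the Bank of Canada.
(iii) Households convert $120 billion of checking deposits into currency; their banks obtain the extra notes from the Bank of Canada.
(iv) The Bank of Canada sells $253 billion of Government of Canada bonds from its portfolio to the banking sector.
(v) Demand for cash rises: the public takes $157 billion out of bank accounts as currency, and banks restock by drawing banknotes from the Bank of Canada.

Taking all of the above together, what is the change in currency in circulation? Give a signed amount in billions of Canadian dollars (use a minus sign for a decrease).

+$176 billion

Asset purchase (from non-banks) $280 billion: no currency enters or leaves circulation → 0.
Currency deposit $101 billion: notes return to the central bank → −$101B.
Currency withdrawal $120 billion: notes leave the central bank → +$120B.
OMO sale (to banks) $253 billion: no currency enters or leaves circulation → 0.
Currency withdrawal $157 billion: notes leave the central bank → +$157B.
Net: 0 − 101 + 120 + 0 + 157 = +$176 billion.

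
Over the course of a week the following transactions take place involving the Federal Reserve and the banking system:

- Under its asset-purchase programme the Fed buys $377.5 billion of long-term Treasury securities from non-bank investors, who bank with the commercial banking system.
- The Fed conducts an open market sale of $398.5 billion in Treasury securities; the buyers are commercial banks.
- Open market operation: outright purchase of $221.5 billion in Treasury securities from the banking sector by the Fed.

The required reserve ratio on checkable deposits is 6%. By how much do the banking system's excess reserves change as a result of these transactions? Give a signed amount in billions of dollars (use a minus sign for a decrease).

+$177.85 billion

Asset purchase (from non-banks) $377.5 billion: reserves +$377.5B, deposits +$377.5B.
OMO sale (to banks) $398.5 billion: reserves −$398.5B, deposits 0.
OMO purchase (from banks) $221.5 billion: reserves +$221.5B, deposits 0.
Totals: Δreserves = +$200.5B, Δdeposits = +$377.5B.
Δrequired reserves = 6% × +$377.5B = +$22.65B.
Δexcess reserves = Δreserves − Δrequired = +$200.5B − (+$22.65B) = +$177.85 billion.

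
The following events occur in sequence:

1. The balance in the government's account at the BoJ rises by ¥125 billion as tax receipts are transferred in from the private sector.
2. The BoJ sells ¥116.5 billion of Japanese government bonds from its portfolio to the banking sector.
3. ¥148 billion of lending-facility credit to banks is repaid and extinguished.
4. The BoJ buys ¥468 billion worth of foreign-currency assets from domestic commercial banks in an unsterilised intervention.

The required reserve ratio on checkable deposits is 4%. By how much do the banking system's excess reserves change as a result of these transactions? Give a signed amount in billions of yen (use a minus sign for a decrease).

+¥83.5 billion

Government account inflow ¥125 billion: reserves −¥125B, deposits −¥125B.
OMO sale (to banks) ¥116.5 billion: reserves −¥116.5B, deposits 0.
Discount-window repayment ¥148 billion: reserves −¥148B, deposits 0.
FX purchase ¥468 billion: reserves +¥468B, deposits 0.
Totals: Δreserves = +¥78.5B, Δdeposits = −¥125B.
Δrequired reserves = 4% × −¥125B = −¥5B.
Δexcess reserves = Δreserves − Δrequired = +¥78.5B − (−¥5B) = +¥83.5 billion.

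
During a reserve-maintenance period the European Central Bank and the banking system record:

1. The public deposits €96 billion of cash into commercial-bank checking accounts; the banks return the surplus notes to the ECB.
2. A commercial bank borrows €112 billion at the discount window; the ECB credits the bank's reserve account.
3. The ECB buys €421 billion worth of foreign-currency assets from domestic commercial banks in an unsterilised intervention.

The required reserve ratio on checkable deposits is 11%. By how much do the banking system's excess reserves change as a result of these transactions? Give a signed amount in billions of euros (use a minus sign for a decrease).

+€618.44 billion

Currency deposit €96 billion: reserves +€96B, deposits +€96B.
Discount-window loan €112 billion: reserves +€112B, deposits 0.
FX purchase €421 billion: reserves +€421B, deposits 0.
Totals: Δreserves = +€629B, Δdeposits = +€96B.
Δrequired reserves = 11% × +€96B = +€10.56B.
Δexcess reserves = Δreserves − Δrequired = +€629B − (+€10.56B) = +€618.44 billion.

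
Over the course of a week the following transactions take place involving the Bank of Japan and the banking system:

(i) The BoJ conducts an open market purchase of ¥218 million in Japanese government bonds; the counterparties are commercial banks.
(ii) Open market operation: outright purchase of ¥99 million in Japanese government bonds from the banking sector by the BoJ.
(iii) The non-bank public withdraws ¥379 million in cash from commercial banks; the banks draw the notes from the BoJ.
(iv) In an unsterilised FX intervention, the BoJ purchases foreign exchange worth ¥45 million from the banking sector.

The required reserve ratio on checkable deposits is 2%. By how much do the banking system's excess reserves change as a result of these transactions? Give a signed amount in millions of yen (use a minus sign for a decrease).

OMO purchase (from banks) ¥218 million: reserves +¥218M, deposits 0.
OMO purchase (from banks) ¥99 million: reserves +¥99M, deposits 0.
Currency withdrawal ¥379 million: reserves −¥379M, deposits −¥379M.
FX purchase ¥45 million: reserves +¥45M, deposits 0.
Totals: Δreserves = −¥17M, Δdeposits = −¥379M.
Δrequired reserves = 2% × −¥379M = −¥7.58M.
Δexcess reserves = Δreserves − Δrequired = −¥17M − (−¥7.58M) = -¥9.42 million.

-¥9.42 million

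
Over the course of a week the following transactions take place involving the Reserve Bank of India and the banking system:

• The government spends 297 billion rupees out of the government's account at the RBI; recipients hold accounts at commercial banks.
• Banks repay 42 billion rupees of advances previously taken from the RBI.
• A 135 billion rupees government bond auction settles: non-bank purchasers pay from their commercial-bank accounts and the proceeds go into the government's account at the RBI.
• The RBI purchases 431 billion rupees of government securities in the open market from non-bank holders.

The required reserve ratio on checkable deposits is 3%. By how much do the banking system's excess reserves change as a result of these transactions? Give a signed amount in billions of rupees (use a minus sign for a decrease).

Government spending 297 billion rupees: reserves +297B, deposits +297B.
Discount-window repayment 42 billion rupees: reserves −42B, deposits 0.
Government account inflow 135 billion rupees: reserves −135B, deposits −135B.
Asset purchase (from non-banks) 431 billion rupees: reserves +431B, deposits +431B.
Totals: Δreserves = +551B, Δdeposits = +593B.
Δrequired reserves = 3% × +593B = +17.79B.
Δexcess reserves = Δreserves − Δrequired = +551B − (+17.79B) = +533.21 billion.

+533.21 billion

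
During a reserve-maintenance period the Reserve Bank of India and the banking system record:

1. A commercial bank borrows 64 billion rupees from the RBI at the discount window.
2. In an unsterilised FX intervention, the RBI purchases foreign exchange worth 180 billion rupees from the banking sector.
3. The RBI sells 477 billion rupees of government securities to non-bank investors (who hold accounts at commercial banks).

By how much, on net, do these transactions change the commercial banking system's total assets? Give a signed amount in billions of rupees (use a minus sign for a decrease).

-413 billion

RBI balance sheet:
  Assets:      Securities −477B, Loans to banks +64B, Foreign assets +180B
  Liabilities: Bank reserves −233B
Commercial banking system:
  Assets:      Reserves at CB −233B, Foreign assets −180B
  Liabilities: Checkable deposits −477B, Borrowings from CB +64B
Change in total bank assets = -413 billion.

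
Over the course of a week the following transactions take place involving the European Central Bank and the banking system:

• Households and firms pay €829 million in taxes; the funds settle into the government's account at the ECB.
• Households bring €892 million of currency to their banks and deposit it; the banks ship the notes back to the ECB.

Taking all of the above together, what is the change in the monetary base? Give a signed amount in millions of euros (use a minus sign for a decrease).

Government account inflow €829 million: reserves shift to a non-base liability → −€829M.
Currency deposit €892 million: just a shift between currency and reserves — both are base money → 0.
Net: −829 + 0 = -€829 million.

-€829 million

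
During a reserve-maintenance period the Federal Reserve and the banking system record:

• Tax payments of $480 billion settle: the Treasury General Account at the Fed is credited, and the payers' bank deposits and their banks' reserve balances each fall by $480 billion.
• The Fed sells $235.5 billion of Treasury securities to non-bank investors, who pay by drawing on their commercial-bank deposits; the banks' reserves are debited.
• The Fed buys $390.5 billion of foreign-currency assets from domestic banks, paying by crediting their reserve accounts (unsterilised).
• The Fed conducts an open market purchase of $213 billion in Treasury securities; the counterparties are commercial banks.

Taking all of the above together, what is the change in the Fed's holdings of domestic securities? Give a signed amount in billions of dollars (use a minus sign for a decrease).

Fed balance sheet:
  Assets:      Securities −$22.5B, Foreign assets +$390.5B
  Liabilities: Bank reserves −$112B, Government deposits +$480B
Commercial banking system:
  Assets:      Reserves at CB −$112B, Securities −$213B, Foreign assets −$390.5B
  Liabilities: Checkable deposits −$715.5B
So the change in the Fed's holdings of domestic securities is -$22.5 billion.

-$22.5 billion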